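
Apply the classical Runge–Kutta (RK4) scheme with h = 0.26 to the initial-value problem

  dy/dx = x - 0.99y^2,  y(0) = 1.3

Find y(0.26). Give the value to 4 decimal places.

1.0026

RK4: k1 = f(x_n, y_n); k2 = f(x_n + h/2, y_n + (h/2)·k1); k3 = f(x_n + h/2, y_n + (h/2)·k2); k4 = f(x_n + h, y_n + h·k3); y_{n+1} = y_n + (h/6)·(k1 + 2k2 + 2k3 + k4).
x=0.000000, y=1.300000:
  k1 = f(0.000000, 1.300000) = -1.673100
  k2 = f(0.130000, 1.082497) = -1.030082
  k3 = f(0.130000, 1.166089) = -1.216167
  k4 = f(0.260000, 0.983797) = -0.698177
  y ← 1.300000 + (0.26/6)·(k1 + 2k2 + 2k3 + k4) = 1.002570
y(0.26) ≈ 1.0026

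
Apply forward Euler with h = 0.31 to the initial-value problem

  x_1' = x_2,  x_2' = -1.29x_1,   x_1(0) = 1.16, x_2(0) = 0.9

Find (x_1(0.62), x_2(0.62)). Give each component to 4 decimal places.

Euler on (x_1,x_2): x_1_{n+1} = x_1_n + h·x_1', x_2_{n+1} = x_2_n + h·x_2'.
0.000000: (1.160000, 0.900000); f=(0.900000, -1.496400) → (1.439000, 0.436116)
0.310000: (1.439000, 0.436116); f=(0.436116, -1.856310) → (1.574196, -0.139340)
(x_1(0.62), x_2(0.62)) ≈ (1.5742, -0.1393)

1.5742, -0.1393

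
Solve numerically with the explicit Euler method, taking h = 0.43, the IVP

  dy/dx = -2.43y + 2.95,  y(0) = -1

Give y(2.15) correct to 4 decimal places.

1.2140

Euler: y_{n+1} = y_n + h·f(x_n, y_n).
x=0.000000, y=-1.000000: f=5.380000 → y ← -1.000000 + 0.43·5.380000 = 1.313400
x=0.430000, y=1.313400: f=-0.241562 → y ← 1.313400 + 0.43·(-0.241562) = 1.209528
x=0.860000, y=1.209528: f=0.010846 → y ← 1.209528 + 0.43·0.010846 = 1.214192
x=1.290000, y=1.214192: f=-0.000487 → y ← 1.214192 + 0.43·(-0.000487) = 1.213983
x=1.720000, y=1.213983: f=0.000022 → y ← 1.213983 + 0.43·0.000022 = 1.213992
y(2.15) ≈ 1.2140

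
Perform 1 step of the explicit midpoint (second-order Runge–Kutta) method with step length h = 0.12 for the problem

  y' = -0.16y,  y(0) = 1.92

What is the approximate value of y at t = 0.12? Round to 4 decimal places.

1.8835

Midpoint: k1 = f(t_n, y_n); k2 = f(t_n + h/2, y_n + (h/2)·k1); y_{n+1} = y_n + h·k2.
t=0.000000, y=1.920000:
  k1 = f(0.000000, 1.920000) = -0.307200
  k2 = f(0.060000, 1.901568) = -0.304251
  y ← 1.920000 + 0.12·(-0.304251) = 1.883490
y(0.12) ≈ 1.8835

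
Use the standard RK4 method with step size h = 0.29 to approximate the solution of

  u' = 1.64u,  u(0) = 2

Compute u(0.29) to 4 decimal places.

3.2175

RK4: k1 = f(t_n, u_n); k2 = f(t_n + h/2, u_n + (h/2)·k1); k3 = f(t_n + h/2, u_n + (h/2)·k2); k4 = f(t_n + h, u_n + h·k3); u_{n+1} = u_n + (h/6)·(k1 + 2k2 + 2k3 + k4).
t=0.000000, u=2.000000:
  k1 = f(0.000000, 2.000000) = 3.280000
  k2 = f(0.145000, 2.475600) = 4.059984
  k3 = f(0.145000, 2.588698) = 4.245464
  k4 = f(0.290000, 3.231185) = 5.299143
  u ← 2.000000 + (0.29/6)·(k1 + 2k2 + 2k3 + k4) = 3.217519
u(0.29) ≈ 3.2175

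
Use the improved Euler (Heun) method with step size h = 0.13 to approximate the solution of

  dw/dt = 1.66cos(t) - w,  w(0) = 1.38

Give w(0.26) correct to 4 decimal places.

Heun: k1 = f(t_n, w_n); k2 = f(t_n + h, w_n + h·k1); w_{n+1} = w_n + (h/2)·(k1 + k2).
t=0.000000, w=1.380000:
  k1 = f(0.000000, 1.380000) = 0.280000
  k2 = f(0.130000, 1.416400) = 0.229593
  w ← 1.380000 + (0.13/2)·(0.280000 + 0.229593) = 1.413124
t=0.130000, w=1.413124:
  k1 = f(0.130000, 1.413124) = 0.232869
  k2 = f(0.260000, 1.443397) = 0.160811
  w ← 1.413124 + (0.13/2)·(0.232869 + 0.160811) = 1.438713
w(0.26) ≈ 1.4387

1.4387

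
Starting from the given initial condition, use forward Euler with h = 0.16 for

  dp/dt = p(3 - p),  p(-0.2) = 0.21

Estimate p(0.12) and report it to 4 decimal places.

Euler: p_{n+1} = p_n + h·f(t_n, p_n).
t=-0.200000, p=0.210000: f=0.585900 → p ← 0.210000 + 0.16·0.585900 = 0.303744
t=-0.040000, p=0.303744: f=0.818972 → p ← 0.303744 + 0.16·0.818972 = 0.434779
p(0.12) ≈ 0.4348

0.4348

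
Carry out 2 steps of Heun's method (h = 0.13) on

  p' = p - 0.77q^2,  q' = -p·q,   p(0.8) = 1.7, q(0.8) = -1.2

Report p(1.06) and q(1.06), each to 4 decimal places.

1.9818, -0.7534

Heun on (p,q): k1 = f(t_n, state_n); k2 = f(t_n + h, state_n + h·k1); state_{n+1} = state_n + (h/2)·(k1 + k2).
0.800000: (1.700000, -1.200000)
  k1 = (0.591200, 2.040000)
  predictor → (1.776856, -0.934800)
  k2 = (1.103991, 1.661005)
  → (1.810187, -0.959435)
0.930000: (1.810187, -0.959435)
  k1 = (1.101391, 1.736757)
  predictor → (1.953368, -0.733656)
  k2 = (1.538914, 1.433101)
  → (1.981807, -0.753394)
(p(1.06), q(1.06)) ≈ (1.9818, -0.7534)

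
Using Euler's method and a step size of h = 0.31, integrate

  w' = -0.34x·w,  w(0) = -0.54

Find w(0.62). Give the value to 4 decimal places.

Euler: w_{n+1} = w_n + h·f(x_n, w_n).
x=0.000000, w=-0.540000: f=0.000000 → w ← -0.540000 + 0.31·0.000000 = -0.540000
x=0.310000, w=-0.540000: f=0.056916 → w ← -0.540000 + 0.31·0.056916 = -0.522356
w(0.62) ≈ -0.5224

-0.5224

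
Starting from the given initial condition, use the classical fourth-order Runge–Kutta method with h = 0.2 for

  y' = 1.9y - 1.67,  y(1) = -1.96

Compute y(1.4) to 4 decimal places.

-5.1909

RK4: k1 = f(s_n, y_n); k2 = f(s_n + h/2, y_n + (h/2)·k1); k3 = f(s_n + h/2, y_n + (h/2)·k2); k4 = f(s_n + h, y_n + h·k3); y_{n+1} = y_n + (h/6)·(k1 + 2k2 + 2k3 + k4).
s=1.000000, y=-1.960000:
  k1 = f(1.000000, -1.960000) = -5.394000
  k2 = f(1.100000, -2.499400) = -6.418860
  k3 = f(1.100000, -2.601886) = -6.613583
  k4 = f(1.200000, -3.282717) = -7.907162
  y ← -1.960000 + (0.2/6)·(k1 + 2k2 + 2k3 + k4) = -3.272202
s=1.200000, y=-3.272202:
  k1 = f(1.200000, -3.272202) = -7.887183
  k2 = f(1.300000, -4.060920) = -9.385748
  k3 = f(1.300000, -4.210776) = -9.670475
  k4 = f(1.400000, -5.206297) = -11.561964
  y ← -3.272202 + (0.2/6)·(k1 + 2k2 + 2k3 + k4) = -5.190921
y(1.4) ≈ -5.1909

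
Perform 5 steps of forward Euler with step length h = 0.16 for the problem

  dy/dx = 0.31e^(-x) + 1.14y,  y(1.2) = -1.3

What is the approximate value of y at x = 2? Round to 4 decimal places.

-2.9202

Euler: y_{n+1} = y_n + h·f(x_n, y_n).
x=1.200000, y=-1.300000: f=-1.388630 → y ← -1.300000 + 0.16·(-1.388630) = -1.522181
x=1.360000, y=-1.522181: f=-1.655721 → y ← -1.522181 + 0.16·(-1.655721) = -1.787096
x=1.520000, y=-1.787096: f=-1.969489 → y ← -1.787096 + 0.16·(-1.969489) = -2.102214
x=1.680000, y=-2.102214: f=-2.338748 → y ← -2.102214 + 0.16·(-2.338748) = -2.476414
x=1.840000, y=-2.476414: f=-2.773879 → y ← -2.476414 + 0.16·(-2.773879) = -2.920235
y(2) ≈ -2.9202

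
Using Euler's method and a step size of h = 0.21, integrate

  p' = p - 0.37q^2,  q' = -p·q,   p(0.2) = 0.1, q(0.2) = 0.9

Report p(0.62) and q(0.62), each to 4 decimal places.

0.0099, 0.8704

Euler on (p,q): p_{n+1} = p_n + h·p', q_{n+1} = q_n + h·q'.
0.200000: (0.100000, 0.900000); f=(-0.199700, -0.090000) → (0.058063, 0.881100)
0.410000: (0.058063, 0.881100); f=(-0.229182, -0.051159) → (0.009935, 0.870357)
(p(0.62), q(0.62)) ≈ (0.0099, 0.8704)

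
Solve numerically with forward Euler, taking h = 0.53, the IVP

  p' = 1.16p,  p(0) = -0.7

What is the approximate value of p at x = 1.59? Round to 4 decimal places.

Euler: p_{n+1} = p_n + h·f(x_n, p_n).
x=0.000000, p=-0.700000: f=-0.812000 → p ← -0.700000 + 0.53·(-0.812000) = -1.130360
x=0.530000, p=-1.130360: f=-1.311218 → p ← -1.130360 + 0.53·(-1.311218) = -1.825305
x=1.060000, p=-1.825305: f=-2.117354 → p ← -1.825305 + 0.53·(-2.117354) = -2.947503
p(1.59) ≈ -2.9475

-2.9475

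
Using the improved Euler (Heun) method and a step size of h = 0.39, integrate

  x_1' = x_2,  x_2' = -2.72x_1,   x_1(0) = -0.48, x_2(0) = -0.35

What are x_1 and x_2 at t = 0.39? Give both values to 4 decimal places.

Heun on (x_1,x_2): k1 = f(t_n, state_n); k2 = f(t_n + h, state_n + h·k1); state_{n+1} = state_n + (h/2)·(k1 + k2).
0.000000: (-0.480000, -0.350000)
  k1 = (-0.350000, 1.305600)
  predictor → (-0.616500, 0.159184)
  k2 = (0.159184, 1.676880)
  → (-0.517209, 0.231584)
(x_1(0.39), x_2(0.39)) ≈ (-0.5172, 0.2316)

-0.5172, 0.2316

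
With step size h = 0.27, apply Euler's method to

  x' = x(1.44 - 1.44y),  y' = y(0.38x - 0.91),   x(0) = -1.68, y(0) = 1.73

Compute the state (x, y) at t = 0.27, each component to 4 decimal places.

-1.2032, 1.0067

Euler on (x,y): x_{n+1} = x_n + h·x', y_{n+1} = y_n + h·y'.
0.000000: (-1.680000, 1.730000); f=(1.766016, -2.678732) → (-1.203176, 1.006742)
(x(0.27), y(0.27)) ≈ (-1.2032, 1.0067)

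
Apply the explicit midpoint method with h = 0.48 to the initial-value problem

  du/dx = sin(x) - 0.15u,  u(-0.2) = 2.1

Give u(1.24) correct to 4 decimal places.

Midpoint: k1 = f(x_n, u_n); k2 = f(x_n + h/2, u_n + (h/2)·k1); u_{n+1} = u_n + h·k2.
x=-0.200000, u=2.100000:
  k1 = f(-0.200000, 2.100000) = -0.513669
  k2 = f(0.040000, 1.976719) = -0.256519
  u ← 2.100000 + 0.48·(-0.256519) = 1.976871
x=0.280000, u=1.976871:
  k1 = f(0.280000, 1.976871) = -0.020175
  k2 = f(0.520000, 1.972029) = 0.201076
  u ← 1.976871 + 0.48·0.201076 = 2.073387
x=0.760000, u=2.073387:
  k1 = f(0.760000, 2.073387) = 0.377913
  k2 = f(1.000000, 2.164087) = 0.516858
  u ← 2.073387 + 0.48·0.516858 = 2.321479
u(1.24) ≈ 2.3215

2.3215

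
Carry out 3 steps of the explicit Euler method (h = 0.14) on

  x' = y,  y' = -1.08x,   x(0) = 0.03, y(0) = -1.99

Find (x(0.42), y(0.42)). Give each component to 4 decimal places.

Euler on (x,y): x_{n+1} = x_n + h·x', y_{n+1} = y_n + h·y'.
0.000000: (0.030000, -1.990000); f=(-1.990000, -0.032400) → (-0.248600, -1.994536)
0.140000: (-0.248600, -1.994536); f=(-1.994536, 0.268488) → (-0.527835, -1.956948)
0.280000: (-0.527835, -1.956948); f=(-1.956948, 0.570062) → (-0.801808, -1.877139)
(x(0.42), y(0.42)) ≈ (-0.8018, -1.8771)

-0.8018, -1.8771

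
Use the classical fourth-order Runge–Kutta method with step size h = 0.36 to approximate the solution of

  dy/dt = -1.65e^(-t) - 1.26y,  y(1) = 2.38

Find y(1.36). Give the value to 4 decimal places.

RK4: k1 = f(t_n, y_n); k2 = f(t_n + h/2, y_n + (h/2)·k1); k3 = f(t_n + h/2, y_n + (h/2)·k2); k4 = f(t_n + h, y_n + h·k3); y_{n+1} = y_n + (h/6)·(k1 + 2k2 + 2k3 + k4).
t=1.000000, y=2.380000:
  k1 = f(1.000000, 2.380000) = -3.605801
  k2 = f(1.180000, 1.730956) = -2.688014
  k3 = f(1.180000, 1.896157) = -2.896168
  k4 = f(1.360000, 1.337379) = -2.108588
  y ← 2.380000 + (0.36/6)·(k1 + 2k2 + 2k3 + k4) = 1.367035
y(1.36) ≈ 1.3670

1.3670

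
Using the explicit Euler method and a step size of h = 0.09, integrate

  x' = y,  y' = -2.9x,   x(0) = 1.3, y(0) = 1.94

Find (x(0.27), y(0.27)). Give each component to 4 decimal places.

1.7281, 0.7934

Euler on (x,y): x_{n+1} = x_n + h·x', y_{n+1} = y_n + h·y'.
0.000000: (1.300000, 1.940000); f=(1.940000, -3.770000) → (1.474600, 1.600700)
0.090000: (1.474600, 1.600700); f=(1.600700, -4.276340) → (1.618663, 1.215829)
0.180000: (1.618663, 1.215829); f=(1.215829, -4.694123) → (1.728088, 0.793358)
(x(0.27), y(0.27)) ≈ (1.7281, 0.7934)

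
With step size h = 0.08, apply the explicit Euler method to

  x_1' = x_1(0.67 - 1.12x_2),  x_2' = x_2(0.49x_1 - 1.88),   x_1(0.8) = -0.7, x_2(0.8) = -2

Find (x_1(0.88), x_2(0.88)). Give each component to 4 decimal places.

Euler on (x_1,x_2): x_1_{n+1} = x_1_n + h·x_1', x_2_{n+1} = x_2_n + h·x_2'.
0.800000: (-0.700000, -2.000000); f=(-2.037000, 4.446000) → (-0.862960, -1.644320)
(x_1(0.88), x_2(0.88)) ≈ (-0.8630, -1.6443)

-0.8630, -1.6443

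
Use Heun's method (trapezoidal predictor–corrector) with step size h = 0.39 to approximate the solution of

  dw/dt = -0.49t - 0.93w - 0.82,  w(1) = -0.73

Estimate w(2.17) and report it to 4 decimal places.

Heun: k1 = f(t_n, w_n); k2 = f(t_n + h, w_n + h·k1); w_{n+1} = w_n + (h/2)·(k1 + k2).
t=1.000000, w=-0.730000:
  k1 = f(1.000000, -0.730000) = -0.631100
  k2 = f(1.390000, -0.976129) = -0.593300
  w ← -0.730000 + (0.39/2)·(-0.631100 + (-0.593300)) = -0.968758
t=1.390000, w=-0.968758:
  k1 = f(1.390000, -0.968758) = -0.600155
  k2 = f(1.780000, -1.202818) = -0.573579
  w ← -0.968758 + (0.39/2)·(-0.600155 + (-0.573579)) = -1.197636
t=1.780000, w=-1.197636:
  k1 = f(1.780000, -1.197636) = -0.578398
  k2 = f(2.170000, -1.423211) = -0.559713
  w ← -1.197636 + (0.39/2)·(-0.578398 + (-0.559713)) = -1.419568
w(2.17) ≈ -1.4196

-1.4196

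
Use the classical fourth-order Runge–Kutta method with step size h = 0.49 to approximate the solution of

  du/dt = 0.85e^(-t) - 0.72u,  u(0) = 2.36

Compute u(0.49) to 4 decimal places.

RK4: k1 = f(t_n, u_n); k2 = f(t_n + h/2, u_n + (h/2)·k1); k3 = f(t_n + h/2, u_n + (h/2)·k2); k4 = f(t_n + h, u_n + h·k3); u_{n+1} = u_n + (h/6)·(k1 + 2k2 + 2k3 + k4).
t=0.000000, u=2.360000:
  k1 = f(0.000000, 2.360000) = -0.849200
  k2 = f(0.245000, 2.151946) = -0.884102
  k3 = f(0.245000, 2.143395) = -0.877946
  k4 = f(0.490000, 1.929807) = -0.868728
  u ← 2.360000 + (0.49/6)·(k1 + 2k2 + 2k3 + k4) = 1.931901
u(0.49) ≈ 1.9319

1.9319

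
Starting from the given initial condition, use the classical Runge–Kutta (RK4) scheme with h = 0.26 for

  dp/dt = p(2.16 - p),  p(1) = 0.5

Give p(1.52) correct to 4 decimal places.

RK4: k1 = f(t_n, p_n); k2 = f(t_n + h/2, p_n + (h/2)·k1); k3 = f(t_n + h/2, p_n + (h/2)·k2); k4 = f(t_n + h, p_n + h·k3); p_{n+1} = p_n + (h/6)·(k1 + 2k2 + 2k3 + k4).
t=1.000000, p=0.500000:
  k1 = f(1.000000, 0.500000) = 0.830000
  k2 = f(1.130000, 0.607900) = 0.943522
  k3 = f(1.130000, 0.622658) = 0.957238
  k4 = f(1.260000, 0.748882) = 1.056761
  p ← 0.500000 + (0.26/6)·(k1 + 2k2 + 2k3 + k4) = 0.746492
t=1.260000, p=0.746492:
  k1 = f(1.260000, 0.746492) = 1.055173
  k2 = f(1.390000, 0.883665) = 1.127852
  k3 = f(1.390000, 0.893113) = 1.131473
  k4 = f(1.520000, 1.040675) = 1.164854
  p ← 0.746492 + (0.26/6)·(k1 + 2k2 + 2k3 + k4) = 1.038501
p(1.52) ≈ 1.0385

1.0385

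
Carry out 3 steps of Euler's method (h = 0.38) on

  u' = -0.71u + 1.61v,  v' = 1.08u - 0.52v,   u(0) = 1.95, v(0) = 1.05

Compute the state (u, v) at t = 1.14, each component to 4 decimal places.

3.1609, 2.7698

Euler on (u,v): u_{n+1} = u_n + h·u', v_{n+1} = v_n + h·v'.
0.000000: (1.950000, 1.050000); f=(0.306000, 1.560000) → (2.066280, 1.642800)
0.380000: (2.066280, 1.642800); f=(1.177849, 1.377326) → (2.513863, 2.166184)
0.760000: (2.513863, 2.166184); f=(1.702714, 1.588556) → (3.160894, 2.769835)
(u(1.14), v(1.14)) ≈ (3.1609, 2.7698)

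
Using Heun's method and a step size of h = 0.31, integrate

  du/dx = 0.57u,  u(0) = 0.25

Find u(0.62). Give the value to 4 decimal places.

Heun: k1 = f(x_n, u_n); k2 = f(x_n + h, u_n + h·k1); u_{n+1} = u_n + (h/2)·(k1 + k2).
x=0.000000, u=0.250000:
  k1 = f(0.000000, 0.250000) = 0.142500
  k2 = f(0.310000, 0.294175) = 0.167680
  u ← 0.250000 + (0.31/2)·(0.142500 + 0.167680) = 0.298078
x=0.310000, u=0.298078:
  k1 = f(0.310000, 0.298078) = 0.169904
  k2 = f(0.620000, 0.350748) = 0.199926
  u ← 0.298078 + (0.31/2)·(0.169904 + 0.199926) = 0.355402
u(0.62) ≈ 0.3554

0.3554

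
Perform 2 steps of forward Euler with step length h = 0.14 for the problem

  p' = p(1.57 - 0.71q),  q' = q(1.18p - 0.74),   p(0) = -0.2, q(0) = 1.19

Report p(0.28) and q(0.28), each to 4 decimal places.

Euler on (p,q): p_{n+1} = p_n + h·p', q_{n+1} = q_n + h·q'.
0.000000: (-0.200000, 1.190000); f=(-0.145020, -1.161440) → (-0.220303, 1.027398)
0.140000: (-0.220303, 1.027398); f=(-0.185175, -1.027355) → (-0.246227, 0.883569)
(p(0.28), q(0.28)) ≈ (-0.2462, 0.8836)

-0.2462, 0.8836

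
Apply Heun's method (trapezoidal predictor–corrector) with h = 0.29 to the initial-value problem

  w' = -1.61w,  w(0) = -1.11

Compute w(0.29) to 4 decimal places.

-0.7127

Heun: k1 = f(t_n, w_n); k2 = f(t_n + h, w_n + h·k1); w_{n+1} = w_n + (h/2)·(k1 + k2).
t=0.000000, w=-1.110000:
  k1 = f(0.000000, -1.110000) = 1.787100
  k2 = f(0.290000, -0.591741) = 0.952703
  w ← -1.110000 + (0.29/2)·(1.787100 + 0.952703) = -0.712729
w(0.29) ≈ -0.7127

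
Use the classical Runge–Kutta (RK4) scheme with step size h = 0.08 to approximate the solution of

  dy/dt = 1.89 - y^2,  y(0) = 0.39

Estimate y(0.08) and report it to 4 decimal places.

0.5243

RK4: k1 = f(t_n, y_n); k2 = f(t_n + h/2, y_n + (h/2)·k1); k3 = f(t_n + h/2, y_n + (h/2)·k2); k4 = f(t_n + h, y_n + h·k3); y_{n+1} = y_n + (h/6)·(k1 + 2k2 + 2k3 + k4).
t=0.000000, y=0.390000:
  k1 = f(0.000000, 0.390000) = 1.737900
  k2 = f(0.040000, 0.459516) = 1.678845
  k3 = f(0.040000, 0.457154) = 1.681010
  k4 = f(0.080000, 0.524481) = 1.614920
  y ← 0.390000 + (0.08/6)·(k1 + 2k2 + 2k3 + k4) = 0.524300
y(0.08) ≈ 0.5243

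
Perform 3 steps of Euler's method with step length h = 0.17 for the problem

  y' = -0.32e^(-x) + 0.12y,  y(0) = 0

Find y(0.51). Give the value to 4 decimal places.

Euler: y_{n+1} = y_n + h·f(x_n, y_n).
x=0.000000, y=0.000000: f=-0.320000 → y ← 0.000000 + 0.17·(-0.320000) = -0.054400
x=0.170000, y=-0.054400: f=-0.276501 → y ← -0.054400 + 0.17·(-0.276501) = -0.101405
x=0.340000, y=-0.101405: f=-0.239935 → y ← -0.101405 + 0.17·(-0.239935) = -0.142194
y(0.51) ≈ -0.1422

-0.1422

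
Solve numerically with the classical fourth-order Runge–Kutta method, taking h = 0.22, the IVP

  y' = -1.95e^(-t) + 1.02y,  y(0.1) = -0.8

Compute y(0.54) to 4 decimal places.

-2.0588

RK4: k1 = f(t_n, y_n); k2 = f(t_n + h/2, y_n + (h/2)·k1); k3 = f(t_n + h/2, y_n + (h/2)·k2); k4 = f(t_n + h, y_n + h·k3); y_{n+1} = y_n + (h/6)·(k1 + 2k2 + 2k3 + k4).
t=0.100000, y=-0.800000:
  k1 = f(0.100000, -0.800000) = -2.580433
  k2 = f(0.210000, -1.083848) = -2.686164
  k3 = f(0.210000, -1.095478) = -2.698027
  k4 = f(0.320000, -1.393566) = -2.837428
  y ← -0.800000 + (0.22/6)·(k1 + 2k2 + 2k3 + k4) = -1.393496
t=0.320000, y=-1.393496:
  k1 = f(0.320000, -1.393496) = -2.837356
  k2 = f(0.430000, -1.705605) = -3.008210
  k3 = f(0.430000, -1.724399) = -3.027379
  k4 = f(0.540000, -2.059519) = -3.237068
  y ← -1.393496 + (0.22/6)·(k1 + 2k2 + 2k3 + k4) = -2.058834
y(0.54) ≈ -2.0588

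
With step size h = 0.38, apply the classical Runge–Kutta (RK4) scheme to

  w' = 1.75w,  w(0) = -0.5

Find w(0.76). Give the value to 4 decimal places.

RK4: k1 = f(t_n, w_n); k2 = f(t_n + h/2, w_n + (h/2)·k1); k3 = f(t_n + h/2, w_n + (h/2)·k2); k4 = f(t_n + h, w_n + h·k3); w_{n+1} = w_n + (h/6)·(k1 + 2k2 + 2k3 + k4).
t=0.000000, w=-0.500000:
  k1 = f(0.000000, -0.500000) = -0.875000
  k2 = f(0.190000, -0.666250) = -1.165938
  k3 = f(0.190000, -0.721528) = -1.262674
  k4 = f(0.380000, -0.979816) = -1.714678
  w ← -0.500000 + (0.38/6)·(k1 + 2k2 + 2k3 + k4) = -0.971637
t=0.380000, w=-0.971637:
  k1 = f(0.380000, -0.971637) = -1.700365
  k2 = f(0.570000, -1.294706) = -2.265736
  k3 = f(0.570000, -1.402127) = -2.453722
  k4 = f(0.760000, -1.904052) = -3.332090
  w ← -0.971637 + (0.38/6)·(k1 + 2k2 + 2k3 + k4) = -1.888157
w(0.76) ≈ -1.8882

-1.8882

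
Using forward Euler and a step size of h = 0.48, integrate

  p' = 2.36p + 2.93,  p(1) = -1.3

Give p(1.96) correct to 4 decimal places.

Euler: p_{n+1} = p_n + h·f(t_n, p_n).
t=1.000000, p=-1.300000: f=-0.138000 → p ← -1.300000 + 0.48·(-0.138000) = -1.366240
t=1.480000, p=-1.366240: f=-0.294326 → p ← -1.366240 + 0.48·(-0.294326) = -1.507517
p(1.96) ≈ -1.5075

-1.5075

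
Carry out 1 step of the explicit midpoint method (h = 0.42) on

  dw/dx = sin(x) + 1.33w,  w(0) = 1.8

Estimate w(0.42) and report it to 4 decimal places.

3.1739

Midpoint: k1 = f(x_n, w_n); k2 = f(x_n + h/2, w_n + (h/2)·k1); w_{n+1} = w_n + h·k2.
x=0.000000, w=1.800000:
  k1 = f(0.000000, 1.800000) = 2.394000
  k2 = f(0.210000, 2.302740) = 3.271104
  w ← 1.800000 + 0.42·3.271104 = 3.173864
w(0.42) ≈ 3.1739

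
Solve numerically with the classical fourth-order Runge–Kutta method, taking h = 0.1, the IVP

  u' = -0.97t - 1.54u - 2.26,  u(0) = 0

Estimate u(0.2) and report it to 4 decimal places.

RK4: k1 = f(t_n, u_n); k2 = f(t_n + h/2, u_n + (h/2)·k1); k3 = f(t_n + h/2, u_n + (h/2)·k2); k4 = f(t_n + h, u_n + h·k3); u_{n+1} = u_n + (h/6)·(k1 + 2k2 + 2k3 + k4).
t=0.000000, u=0.000000:
  k1 = f(0.000000, 0.000000) = -2.260000
  k2 = f(0.050000, -0.113000) = -2.134480
  k3 = f(0.050000, -0.106724) = -2.144145
  k4 = f(0.100000, -0.214415) = -2.026802
  u ← 0.000000 + (0.1/6)·(k1 + 2k2 + 2k3 + k4) = -0.214068
t=0.100000, u=-0.214068:
  k1 = f(0.100000, -0.214068) = -2.027336
  k2 = f(0.150000, -0.315434) = -1.919731
  k3 = f(0.150000, -0.310054) = -1.928017
  k4 = f(0.200000, -0.406869) = -1.827421
  u ← -0.214068 + (0.1/6)·(k1 + 2k2 + 2k3 + k4) = -0.406572
u(0.2) ≈ -0.4066

-0.4066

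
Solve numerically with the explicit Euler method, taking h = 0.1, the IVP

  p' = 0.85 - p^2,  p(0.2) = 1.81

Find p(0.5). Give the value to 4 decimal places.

Euler: p_{n+1} = p_n + h·f(x_n, p_n).
x=0.200000, p=1.810000: f=-2.426100 → p ← 1.810000 + 0.1·(-2.426100) = 1.567390
x=0.300000, p=1.567390: f=-1.606711 → p ← 1.567390 + 0.1·(-1.606711) = 1.406719
x=0.400000, p=1.406719: f=-1.128858 → p ← 1.406719 + 0.1·(-1.128858) = 1.293833
p(0.5) ≈ 1.2938

1.2938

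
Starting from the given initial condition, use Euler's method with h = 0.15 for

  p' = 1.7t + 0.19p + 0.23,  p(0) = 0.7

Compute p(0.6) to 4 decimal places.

1.1612

Euler: p_{n+1} = p_n + h·f(t_n, p_n).
t=0.000000, p=0.700000: f=0.363000 → p ← 0.700000 + 0.15·0.363000 = 0.754450
t=0.150000, p=0.754450: f=0.628346 → p ← 0.754450 + 0.15·0.628346 = 0.848702
t=0.300000, p=0.848702: f=0.901253 → p ← 0.848702 + 0.15·0.901253 = 0.983890
t=0.450000, p=0.983890: f=1.181939 → p ← 0.983890 + 0.15·1.181939 = 1.161181
p(0.6) ≈ 1.1612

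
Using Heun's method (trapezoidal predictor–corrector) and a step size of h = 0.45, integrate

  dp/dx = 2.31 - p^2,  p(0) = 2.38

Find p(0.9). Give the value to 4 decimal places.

Heun: k1 = f(x_n, p_n); k2 = f(x_n + h, p_n + h·k1); p_{n+1} = p_n + (h/2)·(k1 + k2).
x=0.000000, p=2.380000:
  k1 = f(0.000000, 2.380000) = -3.354400
  k2 = f(0.450000, 0.870520) = 1.552195
  p ← 2.380000 + (0.45/2)·(-3.354400 + 1.552195) = 1.974504
x=0.450000, p=1.974504:
  k1 = f(0.450000, 1.974504) = -1.588665
  k2 = f(0.900000, 1.259604) = 0.723397
  p ← 1.974504 + (0.45/2)·(-1.588665 + 0.723397) = 1.779818
p(0.9) ≈ 1.7798

1.7798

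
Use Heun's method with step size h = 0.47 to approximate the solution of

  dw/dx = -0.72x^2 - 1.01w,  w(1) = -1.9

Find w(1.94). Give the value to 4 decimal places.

-1.8921

Heun: k1 = f(x_n, w_n); k2 = f(x_n + h, w_n + h·k1); w_{n+1} = w_n + (h/2)·(k1 + k2).
x=1.000000, w=-1.900000:
  k1 = f(1.000000, -1.900000) = 1.199000
  k2 = f(1.470000, -1.336470) = -0.206013
  w ← -1.900000 + (0.47/2)·(1.199000 + (-0.206013)) = -1.666648
x=1.470000, w=-1.666648:
  k1 = f(1.470000, -1.666648) = 0.127467
  k2 = f(1.940000, -1.606739) = -1.086986
  w ← -1.666648 + (0.47/2)·(0.127467 + (-1.086986)) = -1.892135
w(1.94) ≈ -1.8921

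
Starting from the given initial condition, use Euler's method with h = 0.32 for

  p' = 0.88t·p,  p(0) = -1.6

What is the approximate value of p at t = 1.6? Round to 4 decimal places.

Euler: p_{n+1} = p_n + h·f(t_n, p_n).
t=0.000000, p=-1.600000: f=0.000000 → p ← -1.600000 + 0.32·0.000000 = -1.600000
t=0.320000, p=-1.600000: f=-0.450560 → p ← -1.600000 + 0.32·(-0.450560) = -1.744179
t=0.640000, p=-1.744179: f=-0.982322 → p ← -1.744179 + 0.32·(-0.982322) = -2.058522
t=0.960000, p=-2.058522: f=-1.739040 → p ← -2.058522 + 0.32·(-1.739040) = -2.615015
t=1.280000, p=-2.615015: f=-2.945553 → p ← -2.615015 + 0.32·(-2.945553) = -3.557592
p(1.6) ≈ -3.5576

-3.5576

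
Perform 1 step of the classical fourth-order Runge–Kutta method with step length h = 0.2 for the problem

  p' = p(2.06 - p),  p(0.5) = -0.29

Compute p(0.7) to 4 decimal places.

-0.4716

RK4: k1 = f(x_n, p_n); k2 = f(x_n + h/2, p_n + (h/2)·k1); k3 = f(x_n + h/2, p_n + (h/2)·k2); k4 = f(x_n + h, p_n + h·k3); p_{n+1} = p_n + (h/6)·(k1 + 2k2 + 2k3 + k4).
x=0.500000, p=-0.290000:
  k1 = f(0.500000, -0.290000) = -0.681500
  k2 = f(0.600000, -0.358150) = -0.866060
  k3 = f(0.600000, -0.376606) = -0.917641
  k4 = f(0.700000, -0.473528) = -1.199697
  p ← -0.290000 + (0.2/6)·(k1 + 2k2 + 2k3 + k4) = -0.471620
p(0.7) ≈ -0.4716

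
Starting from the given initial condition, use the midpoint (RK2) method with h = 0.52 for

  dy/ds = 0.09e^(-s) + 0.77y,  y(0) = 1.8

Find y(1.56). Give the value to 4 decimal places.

5.9976

Midpoint: k1 = f(s_n, y_n); k2 = f(s_n + h/2, y_n + (h/2)·k1); y_{n+1} = y_n + h·k2.
s=0.000000, y=1.800000:
  k1 = f(0.000000, 1.800000) = 1.476000
  k2 = f(0.260000, 2.183760) = 1.750890
  y ← 1.800000 + 0.52·1.750890 = 2.710463
s=0.520000, y=2.710463:
  k1 = f(0.520000, 2.710463) = 2.140563
  k2 = f(0.780000, 3.267009) = 2.556854
  y ← 2.710463 + 0.52·2.556854 = 4.040027
s=1.040000, y=4.040027:
  k1 = f(1.040000, 4.040027) = 3.142631
  k2 = f(1.300000, 4.857111) = 3.764503
  y ← 4.040027 + 0.52·3.764503 = 5.997568
y(1.56) ≈ 5.9976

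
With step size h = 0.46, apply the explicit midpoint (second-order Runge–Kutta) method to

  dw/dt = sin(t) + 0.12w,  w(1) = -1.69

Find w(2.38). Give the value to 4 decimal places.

Midpoint: k1 = f(t_n, w_n); k2 = f(t_n + h/2, w_n + (h/2)·k1); w_{n+1} = w_n + h·k2.
t=1.000000, w=-1.690000:
  k1 = f(1.000000, -1.690000) = 0.638671
  k2 = f(1.230000, -1.543106) = 0.757316
  w ← -1.690000 + 0.46·0.757316 = -1.341635
t=1.460000, w=-1.341635:
  k1 = f(1.460000, -1.341635) = 0.832872
  k2 = f(1.690000, -1.150074) = 0.854895
  w ← -1.341635 + 0.46·0.854895 = -0.948383
t=1.920000, w=-0.948383:
  k1 = f(1.920000, -0.948383) = 0.825840
  k2 = f(2.150000, -0.758440) = 0.745886
  w ← -0.948383 + 0.46·0.745886 = -0.605275
w(2.38) ≈ -0.6053

-0.6053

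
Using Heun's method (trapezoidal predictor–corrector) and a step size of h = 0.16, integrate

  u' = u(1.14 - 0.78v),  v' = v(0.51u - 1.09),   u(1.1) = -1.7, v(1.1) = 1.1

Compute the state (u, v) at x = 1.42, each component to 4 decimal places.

-2.0030, 0.5854

Heun on (u,v): k1 = f(x_n, state_n); k2 = f(x_n + h, state_n + h·k1); state_{n+1} = state_n + (h/2)·(k1 + k2).
1.100000: (-1.700000, 1.100000)
  k1 = (-0.479400, -2.152700)
  predictor → (-1.776704, 0.755568)
  k2 = (-0.978354, -1.508204)
  → (-1.816620, 0.807128)
1.260000: (-1.816620, 0.807128)
  k1 = (-0.927276, -1.627554)
  predictor → (-1.964985, 0.546719)
  k2 = (-1.402133, -1.143814)
  → (-2.002973, 0.585418)
(u(1.42), v(1.42)) ≈ (-2.0030, 0.5854)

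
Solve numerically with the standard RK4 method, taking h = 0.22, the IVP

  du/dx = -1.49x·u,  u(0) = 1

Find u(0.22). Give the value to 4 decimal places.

0.9646

RK4: k1 = f(x_n, u_n); k2 = f(x_n + h/2, u_n + (h/2)·k1); k3 = f(x_n + h/2, u_n + (h/2)·k2); k4 = f(x_n + h, u_n + h·k3); u_{n+1} = u_n + (h/6)·(k1 + 2k2 + 2k3 + k4).
x=0.000000, u=1.000000:
  k1 = f(0.000000, 1.000000) = 0.000000
  k2 = f(0.110000, 1.000000) = -0.163900
  k3 = f(0.110000, 0.981971) = -0.160945
  k4 = f(0.220000, 0.964592) = -0.316193
  u ← 1.000000 + (0.22/6)·(k1 + 2k2 + 2k3 + k4) = 0.964584
u(0.22) ≈ 0.9646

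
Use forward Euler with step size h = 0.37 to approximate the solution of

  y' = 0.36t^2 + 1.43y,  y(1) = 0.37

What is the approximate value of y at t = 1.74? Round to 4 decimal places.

1.3188

Euler: y_{n+1} = y_n + h·f(t_n, y_n).
t=1.000000, y=0.370000: f=0.889100 → y ← 0.370000 + 0.37·0.889100 = 0.698967
t=1.370000, y=0.698967: f=1.675207 → y ← 0.698967 + 0.37·1.675207 = 1.318794
y(1.74) ≈ 1.3188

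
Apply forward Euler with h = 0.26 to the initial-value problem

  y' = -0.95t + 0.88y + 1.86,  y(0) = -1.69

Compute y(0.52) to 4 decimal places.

Euler: y_{n+1} = y_n + h·f(t_n, y_n).
t=0.000000, y=-1.690000: f=0.372800 → y ← -1.690000 + 0.26·0.372800 = -1.593072
t=0.260000, y=-1.593072: f=0.211097 → y ← -1.593072 + 0.26·0.211097 = -1.538187
y(0.52) ≈ -1.5382

-1.5382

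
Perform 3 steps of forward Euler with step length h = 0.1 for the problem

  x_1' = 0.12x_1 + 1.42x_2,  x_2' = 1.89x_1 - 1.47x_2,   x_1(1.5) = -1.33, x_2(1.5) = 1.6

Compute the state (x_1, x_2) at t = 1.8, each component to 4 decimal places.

Euler on (x_1,x_2): x_1_{n+1} = x_1_n + h·x_1', x_2_{n+1} = x_2_n + h·x_2'.
1.500000: (-1.330000, 1.600000); f=(2.112400, -4.865700) → (-1.118760, 1.113430)
1.600000: (-1.118760, 1.113430); f=(1.446819, -3.751199) → (-0.974078, 0.738310)
1.700000: (-0.974078, 0.738310); f=(0.931511, -2.926323) → (-0.880927, 0.445678)
(x_1(1.8), x_2(1.8)) ≈ (-0.8809, 0.4457)

-0.8809, 0.4457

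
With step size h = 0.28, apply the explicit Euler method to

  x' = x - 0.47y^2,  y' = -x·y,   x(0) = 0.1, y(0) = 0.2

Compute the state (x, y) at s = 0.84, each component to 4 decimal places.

0.1901, 0.1797

Euler on (x,y): x_{n+1} = x_n + h·x', y_{n+1} = y_n + h·y'.
0.000000: (0.100000, 0.200000); f=(0.081200, -0.020000) → (0.122736, 0.194400)
0.280000: (0.122736, 0.194400); f=(0.104974, -0.023860) → (0.152129, 0.187719)
0.560000: (0.152129, 0.187719); f=(0.135567, -0.028557) → (0.190087, 0.179723)
(x(0.84), y(0.84)) ≈ (0.1901, 0.1797)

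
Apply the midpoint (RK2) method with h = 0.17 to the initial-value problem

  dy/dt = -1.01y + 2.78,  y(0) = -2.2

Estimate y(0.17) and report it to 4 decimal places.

Midpoint: k1 = f(t_n, y_n); k2 = f(t_n + h/2, y_n + (h/2)·k1); y_{n+1} = y_n + h·k2.
t=0.000000, y=-2.200000:
  k1 = f(0.000000, -2.200000) = 5.002000
  k2 = f(0.085000, -1.774830) = 4.572578
  y ← -2.200000 + 0.17·4.572578 = -1.422662
y(0.17) ≈ -1.4227

-1.4227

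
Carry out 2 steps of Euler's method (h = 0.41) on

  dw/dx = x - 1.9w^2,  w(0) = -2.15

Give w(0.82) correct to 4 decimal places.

Euler: w_{n+1} = w_n + h·f(x_n, w_n).
x=0.000000, w=-2.150000: f=-8.782750 → w ← -2.150000 + 0.41·(-8.782750) = -5.750927
x=0.410000, w=-5.750927: f=-62.429018 → w ← -5.750927 + 0.41·(-62.429018) = -31.346825
w(0.82) ≈ -31.3468

-31.3468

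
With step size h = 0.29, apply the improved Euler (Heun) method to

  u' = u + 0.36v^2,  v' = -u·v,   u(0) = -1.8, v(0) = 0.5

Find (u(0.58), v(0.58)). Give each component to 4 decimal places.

Heun on (u,v): k1 = f(t_n, state_n); k2 = f(t_n + h, state_n + h·k1); state_{n+1} = state_n + (h/2)·(k1 + k2).
0.000000: (-1.800000, 0.500000)
  k1 = (-1.710000, 0.900000)
  predictor → (-2.295900, 0.761000)
  k2 = (-2.087416, 1.747180)
  → (-2.350625, 0.883841)
0.290000: (-2.350625, 0.883841)
  k1 = (-2.069402, 2.077579)
  predictor → (-2.950752, 1.486339)
  k2 = (-2.155439, 4.385818)
  → (-2.963227, 1.821034)
(u(0.58), v(0.58)) ≈ (-2.9632, 1.8210)

-2.9632, 1.8210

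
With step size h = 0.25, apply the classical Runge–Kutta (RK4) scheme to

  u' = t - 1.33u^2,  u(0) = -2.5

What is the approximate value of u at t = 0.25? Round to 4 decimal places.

-11.4142

RK4: k1 = f(t_n, u_n); k2 = f(t_n + h/2, u_n + (h/2)·k1); k3 = f(t_n + h/2, u_n + (h/2)·k2); k4 = f(t_n + h, u_n + h·k3); u_{n+1} = u_n + (h/6)·(k1 + 2k2 + 2k3 + k4).
t=0.000000, u=-2.500000:
  k1 = f(0.000000, -2.500000) = -8.312500
  k2 = f(0.125000, -3.539062) = -16.533201
  k3 = f(0.125000, -4.566650) = -27.611211
  k4 = f(0.250000, -9.402803) = -117.338888
  u ← -2.500000 + (0.25/6)·(k1 + 2k2 + 2k3 + k4) = -11.414175
u(0.25) ≈ -11.4142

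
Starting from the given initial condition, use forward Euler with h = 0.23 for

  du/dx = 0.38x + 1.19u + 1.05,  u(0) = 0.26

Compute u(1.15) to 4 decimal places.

Euler: u_{n+1} = u_n + h·f(x_n, u_n).
x=0.000000, u=0.260000: f=1.359400 → u ← 0.260000 + 0.23·1.359400 = 0.572662
x=0.230000, u=0.572662: f=1.818868 → u ← 0.572662 + 0.23·1.818868 = 0.991002
x=0.460000, u=0.991002: f=2.404092 → u ← 0.991002 + 0.23·2.404092 = 1.543943
x=0.690000, u=1.543943: f=3.149492 → u ← 1.543943 + 0.23·3.149492 = 2.268326
x=0.920000, u=2.268326: f=4.098908 → u ← 2.268326 + 0.23·4.098908 = 3.211075
u(1.15) ≈ 3.2111

3.2111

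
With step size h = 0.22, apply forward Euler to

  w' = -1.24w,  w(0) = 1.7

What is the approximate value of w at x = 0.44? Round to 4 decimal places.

Euler: w_{n+1} = w_n + h·f(x_n, w_n).
x=0.000000, w=1.700000: f=-2.108000 → w ← 1.700000 + 0.22·(-2.108000) = 1.236240
x=0.220000, w=1.236240: f=-1.532938 → w ← 1.236240 + 0.22·(-1.532938) = 0.898994
w(0.44) ≈ 0.8990

0.8990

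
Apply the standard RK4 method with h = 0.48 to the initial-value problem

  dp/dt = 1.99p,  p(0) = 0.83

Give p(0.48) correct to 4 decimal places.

2.1508

RK4: k1 = f(t_n, p_n); k2 = f(t_n + h/2, p_n + (h/2)·k1); k3 = f(t_n + h/2, p_n + (h/2)·k2); k4 = f(t_n + h, p_n + h·k3); p_{n+1} = p_n + (h/6)·(k1 + 2k2 + 2k3 + k4).
t=0.000000, p=0.830000:
  k1 = f(0.000000, 0.830000) = 1.651700
  k2 = f(0.240000, 1.226408) = 2.440552
  k3 = f(0.240000, 1.415732) = 2.817308
  k4 = f(0.480000, 2.182308) = 4.342792
  p ← 0.830000 + (0.48/6)·(k1 + 2k2 + 2k3 + k4) = 2.150817
p(0.48) ≈ 2.1508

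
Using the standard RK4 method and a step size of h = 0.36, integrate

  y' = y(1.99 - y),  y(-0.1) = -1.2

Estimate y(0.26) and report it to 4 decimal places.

-5.9818

RK4: k1 = f(t_n, y_n); k2 = f(t_n + h/2, y_n + (h/2)·k1); k3 = f(t_n + h/2, y_n + (h/2)·k2); k4 = f(t_n + h, y_n + h·k3); y_{n+1} = y_n + (h/6)·(k1 + 2k2 + 2k3 + k4).
t=-0.100000, y=-1.200000:
  k1 = f(-0.100000, -1.200000) = -3.828000
  k2 = f(0.080000, -1.889040) = -7.327662
  k3 = f(0.080000, -2.518979) = -11.358024
  k4 = f(0.260000, -5.288889) = -38.497232
  y ← -1.200000 + (0.36/6)·(k1 + 2k2 + 2k3 + k4) = -5.981796
y(0.26) ≈ -5.9818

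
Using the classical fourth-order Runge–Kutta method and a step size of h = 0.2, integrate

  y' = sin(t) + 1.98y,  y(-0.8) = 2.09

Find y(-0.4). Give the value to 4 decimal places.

RK4: k1 = f(t_n, y_n); k2 = f(t_n + h/2, y_n + (h/2)·k1); k3 = f(t_n + h/2, y_n + (h/2)·k2); k4 = f(t_n + h, y_n + h·k3); y_{n+1} = y_n + (h/6)·(k1 + 2k2 + 2k3 + k4).
t=-0.800000, y=2.090000:
  k1 = f(-0.800000, 2.090000) = 3.420844
  k2 = f(-0.700000, 2.432084) = 4.171309
  k3 = f(-0.700000, 2.507131) = 4.319902
  k4 = f(-0.600000, 2.953980) = 5.284239
  y ← 2.090000 + (0.2/6)·(k1 + 2k2 + 2k3 + k4) = 2.946250
t=-0.600000, y=2.946250:
  k1 = f(-0.600000, 2.946250) = 5.268933
  k2 = f(-0.500000, 3.473143) = 6.397398
  k3 = f(-0.500000, 3.585990) = 6.620835
  k4 = f(-0.400000, 4.270417) = 8.066007
  y ← 2.946250 + (0.2/6)·(k1 + 2k2 + 2k3 + k4) = 4.258630
y(-0.4) ≈ 4.2586

4.2586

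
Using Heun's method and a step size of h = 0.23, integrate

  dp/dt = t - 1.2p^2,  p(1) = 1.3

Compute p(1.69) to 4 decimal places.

Heun: k1 = f(t_n, p_n); k2 = f(t_n + h, p_n + h·k1); p_{n+1} = p_n + (h/2)·(k1 + k2).
t=1.000000, p=1.300000:
  k1 = f(1.000000, 1.300000) = -1.028000
  k2 = f(1.230000, 1.063560) = -0.127392
  p ← 1.300000 + (0.23/2)·(-1.028000 + (-0.127392)) = 1.167130
t=1.230000, p=1.167130:
  k1 = f(1.230000, 1.167130) = -0.404631
  k2 = f(1.460000, 1.074065) = 0.075662
  p ← 1.167130 + (0.23/2)·(-0.404631 + 0.075662) = 1.129298
t=1.460000, p=1.129298:
  k1 = f(1.460000, 1.129298) = -0.070378
  k2 = f(1.690000, 1.113112) = 0.203179
  p ← 1.129298 + (0.23/2)·(-0.070378 + 0.203179) = 1.144571
p(1.69) ≈ 1.1446

1.1446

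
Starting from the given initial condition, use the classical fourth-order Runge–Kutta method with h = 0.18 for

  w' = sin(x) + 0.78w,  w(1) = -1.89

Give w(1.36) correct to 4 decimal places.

-2.1218

RK4: k1 = f(x_n, w_n); k2 = f(x_n + h/2, w_n + (h/2)·k1); k3 = f(x_n + h/2, w_n + (h/2)·k2); k4 = f(x_n + h, w_n + h·k3); w_{n+1} = w_n + (h/6)·(k1 + 2k2 + 2k3 + k4).
x=1.000000, w=-1.890000:
  k1 = f(1.000000, -1.890000) = -0.632729
  k2 = f(1.090000, -1.946946) = -0.631991
  k3 = f(1.090000, -1.946879) = -0.631939
  k4 = f(1.180000, -2.003749) = -0.638318
  w ← -1.890000 + (0.18/6)·(k1 + 2k2 + 2k3 + k4) = -2.003967
x=1.180000, w=-2.003967:
  k1 = f(1.180000, -2.003967) = -0.638488
  k2 = f(1.270000, -2.061431) = -0.652815
  k3 = f(1.270000, -2.062721) = -0.653821
  k4 = f(1.360000, -2.121655) = -0.677026
  w ← -2.003967 + (0.18/6)·(k1 + 2k2 + 2k3 + k4) = -2.121831
w(1.36) ≈ -2.1218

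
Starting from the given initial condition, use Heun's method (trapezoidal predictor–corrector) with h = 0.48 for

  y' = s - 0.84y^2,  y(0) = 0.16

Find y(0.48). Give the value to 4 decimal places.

Heun: k1 = f(s_n, y_n); k2 = f(s_n + h, y_n + h·k1); y_{n+1} = y_n + (h/2)·(k1 + k2).
s=0.000000, y=0.160000:
  k1 = f(0.000000, 0.160000) = -0.021504
  k2 = f(0.480000, 0.149678) = 0.461181
  y ← 0.160000 + (0.48/2)·(-0.021504 + 0.461181) = 0.265522
y(0.48) ≈ 0.2655

0.2655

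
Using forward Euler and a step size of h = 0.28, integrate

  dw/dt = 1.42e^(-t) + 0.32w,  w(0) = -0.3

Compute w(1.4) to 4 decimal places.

1.0748

Euler: w_{n+1} = w_n + h·f(t_n, w_n).
t=0.000000, w=-0.300000: f=1.324000 → w ← -0.300000 + 0.28·1.324000 = 0.070720
t=0.280000, w=0.070720: f=1.095843 → w ← 0.070720 + 0.28·1.095843 = 0.377556
t=0.560000, w=0.377556: f=0.931935 → w ← 0.377556 + 0.28·0.931935 = 0.638498
t=0.840000, w=0.638498: f=0.817348 → w ← 0.638498 + 0.28·0.817348 = 0.867355
t=1.120000, w=0.867355: f=0.740871 → w ← 0.867355 + 0.28·0.740871 = 1.074799
w(1.4) ≈ 1.0748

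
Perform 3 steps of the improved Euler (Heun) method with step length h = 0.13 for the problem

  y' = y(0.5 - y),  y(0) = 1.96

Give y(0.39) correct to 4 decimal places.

Heun: k1 = f(x_n, y_n); k2 = f(x_n + h, y_n + h·k1); y_{n+1} = y_n + (h/2)·(k1 + k2).
x=0.000000, y=1.960000:
  k1 = f(0.000000, 1.960000) = -2.861600
  k2 = f(0.130000, 1.587992) = -1.727723
  y ← 1.960000 + (0.13/2)·(-2.861600 + (-1.727723)) = 1.661694
x=0.130000, y=1.661694:
  k1 = f(0.130000, 1.661694) = -1.930380
  k2 = f(0.260000, 1.410745) = -1.284828
  y ← 1.661694 + (0.13/2)·(-1.930380 + (-1.284828)) = 1.452706
x=0.260000, y=1.452706:
  k1 = f(0.260000, 1.452706) = -1.384001
  k2 = f(0.390000, 1.272785) = -0.983590
  y ← 1.452706 + (0.13/2)·(-1.384001 + (-0.983590)) = 1.298812
y(0.39) ≈ 1.2988

1.2988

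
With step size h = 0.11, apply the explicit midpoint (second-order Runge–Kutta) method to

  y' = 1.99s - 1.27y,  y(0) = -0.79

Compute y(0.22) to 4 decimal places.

-0.5531

Midpoint: k1 = f(s_n, y_n); k2 = f(s_n + h/2, y_n + (h/2)·k1); y_{n+1} = y_n + h·k2.
s=0.000000, y=-0.790000:
  k1 = f(0.000000, -0.790000) = 1.003300
  k2 = f(0.055000, -0.734819) = 1.042669
  y ← -0.790000 + 0.11·1.042669 = -0.675306
s=0.110000, y=-0.675306:
  k1 = f(0.110000, -0.675306) = 1.076539
  k2 = f(0.165000, -0.616097) = 1.110793
  y ← -0.675306 + 0.11·1.110793 = -0.553119
y(0.22) ≈ -0.5531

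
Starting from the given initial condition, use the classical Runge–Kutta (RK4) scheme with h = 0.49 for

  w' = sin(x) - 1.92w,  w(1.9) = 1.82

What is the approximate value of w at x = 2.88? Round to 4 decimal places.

0.5243

RK4: k1 = f(x_n, w_n); k2 = f(x_n + h/2, w_n + (h/2)·k1); k3 = f(x_n + h/2, w_n + (h/2)·k2); k4 = f(x_n + h, w_n + h·k3); w_{n+1} = w_n + (h/6)·(k1 + 2k2 + 2k3 + k4).
x=1.900000, w=1.820000:
  k1 = f(1.900000, 1.820000) = -2.548100
  k2 = f(2.145000, 1.195716) = -1.456149
  k3 = f(2.145000, 1.463244) = -1.969803
  k4 = f(2.390000, 0.854797) = -0.958407
  w ← 1.820000 + (0.49/6)·(k1 + 2k2 + 2k3 + k4) = 0.974063
x=2.390000, w=0.974063:
  k1 = f(2.390000, 0.974063) = -1.187398
  k2 = f(2.635000, 0.683151) = -0.826449
  k3 = f(2.635000, 0.771583) = -0.996239
  k4 = f(2.880000, 0.485906) = -0.674320
  w ← 0.974063 + (0.49/6)·(k1 + 2k2 + 2k3 + k4) = 0.524317
w(2.88) ≈ 0.5243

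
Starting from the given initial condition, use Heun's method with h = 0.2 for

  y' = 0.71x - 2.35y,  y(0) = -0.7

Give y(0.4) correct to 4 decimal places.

Heun: k1 = f(x_n, y_n); k2 = f(x_n + h, y_n + h·k1); y_{n+1} = y_n + (h/2)·(k1 + k2).
x=0.000000, y=-0.700000:
  k1 = f(0.000000, -0.700000) = 1.645000
  k2 = f(0.200000, -0.371000) = 1.013850
  y ← -0.700000 + (0.2/2)·(1.645000 + 1.013850) = -0.434115
x=0.200000, y=-0.434115:
  k1 = f(0.200000, -0.434115) = 1.162170
  k2 = f(0.400000, -0.201681) = 0.757950
  y ← -0.434115 + (0.2/2)·(1.162170 + 0.757950) = -0.242103
y(0.4) ≈ -0.2421

-0.2421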